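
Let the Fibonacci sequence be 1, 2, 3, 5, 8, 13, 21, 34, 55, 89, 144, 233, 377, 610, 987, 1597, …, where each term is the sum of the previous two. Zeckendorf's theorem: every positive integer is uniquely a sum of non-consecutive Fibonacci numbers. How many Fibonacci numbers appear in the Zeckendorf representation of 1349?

subtract 987 from 1349: 362 remains
subtract 233 from 362: 129 remains
subtract 89 from 129: 40 remains
subtract 34 from 40: 6 remains
subtract 5 from 6: 1 remains
subtract 1 from 1: 0 remains
1349 = 987 + 233 + 89 + 34 + 5 + 1, which has 6 terms.

6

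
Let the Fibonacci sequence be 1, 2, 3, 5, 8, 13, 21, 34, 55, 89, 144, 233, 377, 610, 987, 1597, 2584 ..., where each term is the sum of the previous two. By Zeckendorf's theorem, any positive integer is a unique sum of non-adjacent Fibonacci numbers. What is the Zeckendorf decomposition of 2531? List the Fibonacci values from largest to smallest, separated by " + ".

largest Fibonacci ≤ 2531 is 1597; 2531 − 1597 = 934
largest Fibonacci ≤ 934 is 610; 934 − 610 = 324
largest Fibonacci ≤ 324 is 233; 324 − 233 = 91
largest Fibonacci ≤ 91 is 89; 91 − 89 = 2
largest Fibonacci ≤ 2 is 2; 2 − 2 = 0
So 2531 = 1597 + 610 + 233 + 89 + 2, with no two terms consecutive in the sequence.

1597 + 610 + 233 + 89 + 2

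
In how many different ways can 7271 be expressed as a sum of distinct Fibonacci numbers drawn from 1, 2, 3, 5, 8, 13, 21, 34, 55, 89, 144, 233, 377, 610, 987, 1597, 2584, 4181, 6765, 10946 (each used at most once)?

56

Each representation comes from the Zeckendorf form by replacing some F_k with F_{k−1} + F_{k−2} where possible.
7271 = 6765+377+89+34+5+1 = 6765+377+89+34+3+2+1 = 6765+377+89+21+13+5+1 = 6765+233+144+89+34+5+1 = 6765+377+89+21+13+3+2+1 = … (51 more), for 56 in all.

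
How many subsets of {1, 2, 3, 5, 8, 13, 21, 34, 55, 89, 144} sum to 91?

4

Each representation comes from the Zeckendorf form by replacing some F_k with F_{k−1} + F_{k−2} where possible.
91 = 89+2 = 55+34+2 = 55+21+13+2 = … (1 more), for 4 in all.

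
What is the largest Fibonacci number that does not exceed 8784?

6765 ≤ 8784 < 10946, so the largest Fibonacci number not exceeding 8784 is 6765.

6765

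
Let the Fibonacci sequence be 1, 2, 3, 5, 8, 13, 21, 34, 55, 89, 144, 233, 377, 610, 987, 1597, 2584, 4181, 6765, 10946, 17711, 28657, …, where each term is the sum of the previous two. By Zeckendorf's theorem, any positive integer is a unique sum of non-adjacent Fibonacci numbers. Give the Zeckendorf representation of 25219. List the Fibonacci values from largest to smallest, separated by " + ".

Greedily peel off the largest Fibonacci term at each step:
largest Fibonacci ≤ 25219 is 17711; 25219 − 17711 = 7508
largest Fibonacci ≤ 7508 is 6765; 7508 − 6765 = 743
largest Fibonacci ≤ 743 is 610; 743 − 610 = 133
largest Fibonacci ≤ 133 is 89; 133 − 89 = 44
largest Fibonacci ≤ 44 is 34; 44 − 34 = 10
largest Fibonacci ≤ 10 is 8; 10 − 8 = 2
largest Fibonacci ≤ 2 is 2; 2 − 2 = 0
So 25219 = 17711 + 6765 + 610 + 89 + 34 + 8 + 2, with no two terms consecutive in the sequence.

17711 + 6765 + 610 + 89 + 34 + 8 + 2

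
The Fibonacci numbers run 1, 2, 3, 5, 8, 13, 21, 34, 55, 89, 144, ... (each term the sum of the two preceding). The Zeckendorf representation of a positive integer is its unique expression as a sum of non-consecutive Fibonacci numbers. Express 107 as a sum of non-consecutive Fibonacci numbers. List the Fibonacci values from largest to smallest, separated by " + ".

Greedy algorithm:
89 ≤ 107 < 144, so take 89; remainder 18
13 ≤ 18 < 21, so take 13; remainder 5
5 ≤ 5 < 8, so take 5; remainder 0
So 107 = 89 + 13 + 5, with no two terms consecutive in the sequence.

89 + 13 + 5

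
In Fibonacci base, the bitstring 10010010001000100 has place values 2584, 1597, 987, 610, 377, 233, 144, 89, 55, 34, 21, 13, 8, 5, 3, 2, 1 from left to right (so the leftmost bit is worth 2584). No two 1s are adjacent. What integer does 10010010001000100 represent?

3362

Summing the place values of the 1 bits: 2584 + 610 + 144 + 21 + 3 = 3362.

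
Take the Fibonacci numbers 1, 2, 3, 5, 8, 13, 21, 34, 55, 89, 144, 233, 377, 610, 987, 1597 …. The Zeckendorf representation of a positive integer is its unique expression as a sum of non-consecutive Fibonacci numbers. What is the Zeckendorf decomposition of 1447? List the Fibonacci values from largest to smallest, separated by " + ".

987 + 377 + 55 + 21 + 5 + 2

Repeatedly subtract the largest Fibonacci number that fits:
largest Fibonacci ≤ 1447 is 987; 1447 − 987 = 460
largest Fibonacci ≤ 460 is 377; 460 − 377 = 83
largest Fibonacci ≤ 83 is 55; 83 − 55 = 28
largest Fibonacci ≤ 28 is 21; 28 − 21 = 7
largest Fibonacci ≤ 7 is 5; 7 − 5 = 2
largest Fibonacci ≤ 2 is 2; 2 − 2 = 0
So 1447 = 987 + 377 + 55 + 21 + 5 + 2, with no two terms consecutive in the sequence.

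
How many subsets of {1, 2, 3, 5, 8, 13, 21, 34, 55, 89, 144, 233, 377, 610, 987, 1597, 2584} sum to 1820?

33

Starting from the Zeckendorf form and repeatedly splitting a term F_k into F_{k−1} + F_{k−2} (when neither is already used) reaches every representation.
1820 = 1597+144+55+21+3 = 1597+144+55+21+2+1 = 1597+144+55+13+8+3 = 987+610+144+55+21+3 = … (29 more), for 33 in all.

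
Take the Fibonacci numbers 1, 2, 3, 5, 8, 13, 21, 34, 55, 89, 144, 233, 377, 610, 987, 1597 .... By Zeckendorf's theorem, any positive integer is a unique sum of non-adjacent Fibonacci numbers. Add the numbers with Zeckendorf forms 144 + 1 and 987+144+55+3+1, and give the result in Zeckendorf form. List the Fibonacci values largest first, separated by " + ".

987 + 233 + 89 + 21 + 5

The two numbers are 145 and 1190, so their sum is 1335.
subtract 987 from 1335: 348 remains
subtract 233 from 348: 115 remains
subtract 89 from 115: 26 remains
subtract 21 from 26: 5 remains
subtract 5 from 5: 0 remains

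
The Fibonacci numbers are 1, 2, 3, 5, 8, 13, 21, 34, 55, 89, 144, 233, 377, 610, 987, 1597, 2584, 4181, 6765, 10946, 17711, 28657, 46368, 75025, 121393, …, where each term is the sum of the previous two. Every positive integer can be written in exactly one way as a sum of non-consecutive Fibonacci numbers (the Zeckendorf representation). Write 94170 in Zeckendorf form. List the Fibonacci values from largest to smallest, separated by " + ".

75025 + 17711 + 987 + 377 + 55 + 13 + 2

Greedily peel off the largest Fibonacci term at each step:
75025 ≤ 94170 < 121393, so take 75025; remainder 19145
17711 ≤ 19145 < 28657, so take 17711; remainder 1434
987 ≤ 1434 < 1597, so take 987; remainder 447
377 ≤ 447 < 610, so take 377; remainder 70
55 ≤ 70 < 89, so take 55; remainder 15
13 ≤ 15 < 21, so take 13; remainder 2
2 ≤ 2 < 3, so take 2; remainder 0
So 94170 = 75025 + 17711 + 987 + 377 + 55 + 13 + 2, with no two terms consecutive in the sequence.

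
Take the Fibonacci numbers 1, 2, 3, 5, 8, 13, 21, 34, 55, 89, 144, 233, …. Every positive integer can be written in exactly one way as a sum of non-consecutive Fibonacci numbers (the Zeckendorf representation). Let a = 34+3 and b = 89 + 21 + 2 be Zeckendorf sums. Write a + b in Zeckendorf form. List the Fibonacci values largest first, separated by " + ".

The two numbers are 37 and 112, so their sum is 149.
Greedy algorithm:
subtract 144 from 149: 5 remains
subtract 5 from 5: 0 remains

144 + 5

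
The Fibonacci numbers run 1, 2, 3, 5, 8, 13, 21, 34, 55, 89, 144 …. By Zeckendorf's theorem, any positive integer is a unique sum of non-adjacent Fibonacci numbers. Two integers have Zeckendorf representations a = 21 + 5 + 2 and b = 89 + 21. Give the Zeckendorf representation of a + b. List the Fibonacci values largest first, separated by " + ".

89 + 34 + 13 + 2

The two numbers are 28 and 110, so their sum is 138.
138 − 89 = 49
49 − 34 = 15
15 − 13 = 2
2 − 2 = 0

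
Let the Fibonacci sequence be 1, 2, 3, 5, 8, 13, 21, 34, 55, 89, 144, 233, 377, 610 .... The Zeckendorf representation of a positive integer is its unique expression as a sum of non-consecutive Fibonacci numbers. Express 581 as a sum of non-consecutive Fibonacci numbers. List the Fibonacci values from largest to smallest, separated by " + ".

377 + 144 + 55 + 5

377 ≤ 581 < 610, so take 377; remainder 204
144 ≤ 204 < 233, so take 144; remainder 60
55 ≤ 60 < 89, so take 55; remainder 5
5 ≤ 5 < 8, so take 5; remainder 0
So 581 = 377 + 144 + 55 + 5, with no two terms consecutive in the sequence.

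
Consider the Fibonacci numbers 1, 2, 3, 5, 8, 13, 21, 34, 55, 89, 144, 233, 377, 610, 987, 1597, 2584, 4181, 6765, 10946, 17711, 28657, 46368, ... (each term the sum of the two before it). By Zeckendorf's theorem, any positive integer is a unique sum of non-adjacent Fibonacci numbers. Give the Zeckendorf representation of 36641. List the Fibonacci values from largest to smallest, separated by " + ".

28657 + 6765 + 987 + 144 + 55 + 21 + 8 + 3 + 1

largest Fibonacci ≤ 36641 is 28657; 36641 − 28657 = 7984
largest Fibonacci ≤ 7984 is 6765; 7984 − 6765 = 1219
largest Fibonacci ≤ 1219 is 987; 1219 − 987 = 232
largest Fibonacci ≤ 232 is 144; 232 − 144 = 88
largest Fibonacci ≤ 88 is 55; 88 − 55 = 33
largest Fibonacci ≤ 33 is 21; 33 − 21 = 12
largest Fibonacci ≤ 12 is 8; 12 − 8 = 4
largest Fibonacci ≤ 4 is 3; 4 − 3 = 1
largest Fibonacci ≤ 1 is 1; 1 − 1 = 0
So 36641 = 28657 + 6765 + 987 + 144 + 55 + 21 + 8 + 3 + 1, with no two terms consecutive in the sequence.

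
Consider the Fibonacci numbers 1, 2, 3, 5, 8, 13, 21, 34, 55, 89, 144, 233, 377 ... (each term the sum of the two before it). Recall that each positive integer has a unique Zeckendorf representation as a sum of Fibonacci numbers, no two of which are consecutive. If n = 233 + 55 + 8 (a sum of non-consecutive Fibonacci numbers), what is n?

233 + 55 + 8 = 296.

296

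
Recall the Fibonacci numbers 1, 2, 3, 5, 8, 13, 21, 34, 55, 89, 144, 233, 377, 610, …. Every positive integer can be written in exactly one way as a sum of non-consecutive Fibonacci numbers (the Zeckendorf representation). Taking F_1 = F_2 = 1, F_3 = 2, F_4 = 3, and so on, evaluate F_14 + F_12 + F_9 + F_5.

F_14 + F_12 + F_9 + F_5 = 377 + 144 + 34 + 5 = 560.

560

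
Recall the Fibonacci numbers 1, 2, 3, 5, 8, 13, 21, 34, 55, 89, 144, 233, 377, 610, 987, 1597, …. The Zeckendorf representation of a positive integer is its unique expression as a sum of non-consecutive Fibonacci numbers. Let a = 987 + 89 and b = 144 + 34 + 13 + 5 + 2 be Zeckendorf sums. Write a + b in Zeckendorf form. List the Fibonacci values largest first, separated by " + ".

987 + 233 + 34 + 13 + 5 + 2

The two numbers are 1076 and 198, so their sum is 1274.
Greedily peel off the largest Fibonacci term at each step:
987 ≤ 1274 < 1597, so take 987; remainder 287
233 ≤ 287 < 377, so take 233; remainder 54
34 ≤ 54 < 55, so take 34; remainder 20
13 ≤ 20 < 21, so take 13; remainder 7
5 ≤ 7 < 8, so take 5; remainder 2
2 ≤ 2 < 3, so take 2; remainder 0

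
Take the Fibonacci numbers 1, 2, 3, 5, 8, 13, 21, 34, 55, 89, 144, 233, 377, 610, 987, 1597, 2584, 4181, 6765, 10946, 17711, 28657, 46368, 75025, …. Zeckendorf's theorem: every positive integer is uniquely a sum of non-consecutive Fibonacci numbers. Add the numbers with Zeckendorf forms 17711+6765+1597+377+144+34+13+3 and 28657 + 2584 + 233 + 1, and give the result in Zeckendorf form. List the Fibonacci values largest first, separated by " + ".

The two numbers are 26644 and 31475, so their sum is 58119.
take 46368 (≤ 58119); 58119 − 46368 = 11751
take 10946 (≤ 11751); 11751 − 10946 = 805
take 610 (≤ 805); 805 − 610 = 195
take 144 (≤ 195); 195 − 144 = 51
take 34 (≤ 51); 51 − 34 = 17
take 13 (≤ 17); 17 − 13 = 4
take 3 (≤ 4); 4 − 3 = 1
take 1 (≤ 1); 1 − 1 = 0

46368 + 10946 + 610 + 144 + 34 + 13 + 3 + 1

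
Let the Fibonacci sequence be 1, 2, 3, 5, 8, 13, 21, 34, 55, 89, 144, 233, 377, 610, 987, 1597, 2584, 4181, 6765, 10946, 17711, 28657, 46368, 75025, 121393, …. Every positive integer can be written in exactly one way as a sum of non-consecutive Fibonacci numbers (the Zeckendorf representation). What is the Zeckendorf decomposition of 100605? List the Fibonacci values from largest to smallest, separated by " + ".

take 75025 (≤ 100605); 100605 − 75025 = 25580
take 17711 (≤ 25580); 25580 − 17711 = 7869
take 6765 (≤ 7869); 7869 − 6765 = 1104
take 987 (≤ 1104); 1104 − 987 = 117
take 89 (≤ 117); 117 − 89 = 28
take 21 (≤ 28); 28 − 21 = 7
take 5 (≤ 7); 7 − 5 = 2
take 2 (≤ 2); 2 − 2 = 0
So 100605 = 75025 + 17711 + 6765 + 987 + 89 + 21 + 5 + 2, with no two terms consecutive in the sequence.

75025 + 17711 + 6765 + 987 + 89 + 21 + 5 + 2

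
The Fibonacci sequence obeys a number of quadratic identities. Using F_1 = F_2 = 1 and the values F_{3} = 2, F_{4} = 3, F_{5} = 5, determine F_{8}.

21

By the addition formula F_{m+n} = F_m F_{n+1} + F_{m−1} F_n with m=4, n=4: F_{8} = 3·5 + 2·3 = 15 + 6 = 21.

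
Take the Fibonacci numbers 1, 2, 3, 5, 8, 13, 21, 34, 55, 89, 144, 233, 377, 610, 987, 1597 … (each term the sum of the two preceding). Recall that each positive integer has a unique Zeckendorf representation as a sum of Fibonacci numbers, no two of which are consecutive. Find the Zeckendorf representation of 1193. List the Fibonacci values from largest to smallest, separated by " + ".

987 + 144 + 55 + 5 + 2

Greedy algorithm:
1193: greatest Fibonacci not exceeding it is 987, leaving 206
206: greatest Fibonacci not exceeding it is 144, leaving 62
62: greatest Fibonacci not exceeding it is 55, leaving 7
7: greatest Fibonacci not exceeding it is 5, leaving 2
2: greatest Fibonacci not exceeding it is 2, leaving 0
So 1193 = 987 + 144 + 55 + 5 + 2, with no two terms consecutive in the sequence.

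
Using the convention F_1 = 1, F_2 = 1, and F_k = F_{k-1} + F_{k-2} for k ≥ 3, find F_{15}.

610

Iterating the recurrence up to F_{11} = 89 and F_{10} = 55:
F_{12} = F_{11} + F_{10} = 89 + 55 = 144
F_{13} = F_{12} + F_{11} = 144 + 89 = 233
F_{14} = F_{13} + F_{12} = 233 + 144 = 377
F_{15} = F_{14} + F_{13} = 377 + 233 = 610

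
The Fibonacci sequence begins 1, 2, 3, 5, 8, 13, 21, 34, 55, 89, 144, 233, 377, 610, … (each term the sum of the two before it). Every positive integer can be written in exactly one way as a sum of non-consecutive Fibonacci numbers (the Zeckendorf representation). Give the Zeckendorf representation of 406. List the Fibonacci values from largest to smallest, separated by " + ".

Greedy algorithm:
377 ≤ 406 < 610, so take 377; remainder 29
21 ≤ 29 < 34, so take 21; remainder 8
8 ≤ 8 < 13, so take 8; remainder 0
So 406 = 377 + 21 + 8, with no two terms consecutive in the sequence.

377 + 21 + 8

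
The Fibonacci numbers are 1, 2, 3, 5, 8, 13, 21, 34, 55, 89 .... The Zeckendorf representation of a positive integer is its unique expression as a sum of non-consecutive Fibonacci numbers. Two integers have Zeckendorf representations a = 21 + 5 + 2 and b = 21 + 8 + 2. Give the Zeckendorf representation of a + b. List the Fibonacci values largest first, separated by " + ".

55 + 3 + 1

The two numbers are 28 and 31, so their sum is 59.
Greedy algorithm:
subtract 55 from 59: 4 remains
subtract 3 from 4: 1 remains
subtract 1 from 1: 0 remains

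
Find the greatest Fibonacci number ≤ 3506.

2584 ≤ 3506 < 4181, so the largest Fibonacci number not exceeding 3506 is 2584.

2584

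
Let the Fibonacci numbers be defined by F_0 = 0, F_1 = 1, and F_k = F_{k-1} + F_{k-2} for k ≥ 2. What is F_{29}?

514229

Iterating the recurrence up to F_{22} = 17711 and F_{21} = 10946:
F_{23} = F_{22} + F_{21} = 17711 + 10946 = 28657
F_{24} = F_{23} + F_{22} = 28657 + 17711 = 46368
F_{25} = F_{24} + F_{23} = 46368 + 28657 = 75025
F_{26} = F_{25} + F_{24} = 75025 + 46368 = 121393
F_{27} = F_{26} + F_{25} = 121393 + 75025 = 196418
F_{28} = F_{27} + F_{26} = 196418 + 121393 = 317811
F_{29} = F_{28} + F_{27} = 317811 + 196418 = 514229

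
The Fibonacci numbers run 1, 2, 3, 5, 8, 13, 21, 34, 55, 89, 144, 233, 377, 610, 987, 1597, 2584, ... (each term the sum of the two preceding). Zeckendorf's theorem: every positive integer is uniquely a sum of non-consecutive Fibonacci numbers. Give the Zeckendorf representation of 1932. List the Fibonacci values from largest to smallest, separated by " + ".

1597 + 233 + 89 + 13

Greedy algorithm:
largest Fibonacci ≤ 1932 is 1597; 1932 − 1597 = 335
largest Fibonacci ≤ 335 is 233; 335 − 233 = 102
largest Fibonacci ≤ 102 is 89; 102 − 89 = 13
largest Fibonacci ≤ 13 is 13; 13 − 13 = 0
So 1932 = 1597 + 233 + 89 + 13, with no two terms consecutive in the sequence.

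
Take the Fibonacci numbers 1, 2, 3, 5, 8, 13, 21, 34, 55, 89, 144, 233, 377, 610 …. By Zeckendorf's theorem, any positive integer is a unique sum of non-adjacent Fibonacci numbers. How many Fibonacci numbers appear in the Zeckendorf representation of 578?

4

take 377 (≤ 578); 578 − 377 = 201
take 144 (≤ 201); 201 − 144 = 57
take 55 (≤ 57); 57 − 55 = 2
take 2 (≤ 2); 2 − 2 = 0
578 = 377 + 144 + 55 + 2, which has 4 terms.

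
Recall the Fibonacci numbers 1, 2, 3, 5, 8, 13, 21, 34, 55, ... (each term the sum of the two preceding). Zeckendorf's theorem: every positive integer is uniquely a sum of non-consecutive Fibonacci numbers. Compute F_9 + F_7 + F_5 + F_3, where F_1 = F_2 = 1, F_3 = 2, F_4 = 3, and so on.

54

F_9 + F_7 + F_5 + F_3 = 34 + 13 + 5 + 2 = 54.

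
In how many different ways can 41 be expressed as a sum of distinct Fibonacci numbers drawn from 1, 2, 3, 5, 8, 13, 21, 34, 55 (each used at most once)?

Starting from the Zeckendorf form and repeatedly splitting a term F_k into F_{k−1} + F_{k−2} (when neither is already used) reaches every representation.
41 = 34+5+2 = 21+13+5+2 — 2 representations.

2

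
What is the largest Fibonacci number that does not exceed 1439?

987 ≤ 1439 < 1597, so the largest Fibonacci number not exceeding 1439 is 987.

987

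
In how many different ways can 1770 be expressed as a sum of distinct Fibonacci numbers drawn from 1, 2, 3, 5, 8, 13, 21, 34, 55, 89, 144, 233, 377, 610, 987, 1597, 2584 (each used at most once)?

1770 = 1597+144+21+8 = 1597+144+21+5+3 = 1597+89+55+21+8 = 987+610+144+21+8 = 1597+144+21+5+2+1 = … (31 more), for 36 in all.

36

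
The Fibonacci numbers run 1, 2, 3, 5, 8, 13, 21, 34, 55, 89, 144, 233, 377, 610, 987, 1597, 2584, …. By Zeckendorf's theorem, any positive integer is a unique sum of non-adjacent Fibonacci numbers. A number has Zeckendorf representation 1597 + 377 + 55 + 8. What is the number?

2037

1597 + 377 + 55 + 8 = 2037.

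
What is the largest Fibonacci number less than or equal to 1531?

987

987 ≤ 1531 < 1597, so the largest Fibonacci number not exceeding 1531 is 987.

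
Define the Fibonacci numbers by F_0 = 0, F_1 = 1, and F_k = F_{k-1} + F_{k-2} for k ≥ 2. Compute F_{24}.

Iterating the recurrence up to F_{16} = 987 and F_{15} = 610:
F_{17} = F_{16} + F_{15} = 987 + 610 = 1597
F_{18} = F_{17} + F_{16} = 1597 + 987 = 2584
F_{19} = F_{18} + F_{17} = 2584 + 1597 = 4181
F_{20} = F_{19} + F_{18} = 4181 + 2584 = 6765
F_{21} = F_{20} + F_{19} = 6765 + 4181 = 10946
F_{22} = F_{21} + F_{20} = 10946 + 6765 = 17711
F_{23} = F_{22} + F_{21} = 17711 + 10946 = 28657
F_{24} = F_{23} + F_{22} = 28657 + 17711 = 46368

46368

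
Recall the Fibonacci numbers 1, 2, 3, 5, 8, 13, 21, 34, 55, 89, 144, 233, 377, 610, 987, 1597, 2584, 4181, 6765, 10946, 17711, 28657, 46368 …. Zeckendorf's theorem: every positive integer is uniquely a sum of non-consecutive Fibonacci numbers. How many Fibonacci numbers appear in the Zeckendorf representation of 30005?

6

Greedily peel off the largest Fibonacci term at each step:
take 28657 (≤ 30005); 30005 − 28657 = 1348
take 987 (≤ 1348); 1348 − 987 = 361
take 233 (≤ 361); 361 − 233 = 128
take 89 (≤ 128); 128 − 89 = 39
take 34 (≤ 39); 39 − 34 = 5
take 5 (≤ 5); 5 − 5 = 0
30005 = 28657 + 987 + 233 + 89 + 34 + 5, which has 6 terms.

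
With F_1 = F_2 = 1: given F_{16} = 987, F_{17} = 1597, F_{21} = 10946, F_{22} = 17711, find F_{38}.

By the addition formula F_{m+n} = F_m F_{n+1} + F_{m−1} F_n with m=17, n=21: F_{38} = 1597·17711 + 987·10946 = 28284467 + 10803702 = 39088169.

39088169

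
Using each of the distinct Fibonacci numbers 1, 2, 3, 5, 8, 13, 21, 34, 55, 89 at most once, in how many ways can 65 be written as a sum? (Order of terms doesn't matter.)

Starting from the Zeckendorf form and repeatedly splitting a term F_k into F_{k−1} + F_{k−2} (when neither is already used) reaches every representation.
65 = 55+8+2 = 55+5+3+2 = 34+21+8+2 = 34+21+5+3+2 = 34+13+8+5+3+2 — 5 representations.

5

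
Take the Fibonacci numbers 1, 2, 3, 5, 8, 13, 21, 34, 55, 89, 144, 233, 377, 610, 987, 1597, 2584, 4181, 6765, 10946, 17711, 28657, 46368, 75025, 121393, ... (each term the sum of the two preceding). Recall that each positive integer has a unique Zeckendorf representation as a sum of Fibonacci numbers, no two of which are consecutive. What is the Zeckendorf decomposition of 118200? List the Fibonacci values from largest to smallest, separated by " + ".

75025 + 28657 + 10946 + 2584 + 987 + 1

Greedily peel off the largest Fibonacci term at each step:
take 75025 (≤ 118200); 118200 − 75025 = 43175
take 28657 (≤ 43175); 43175 − 28657 = 14518
take 10946 (≤ 14518); 14518 − 10946 = 3572
take 2584 (≤ 3572); 3572 − 2584 = 988
take 987 (≤ 988); 988 − 987 = 1
take 1 (≤ 1); 1 − 1 = 0
So 118200 = 75025 + 28657 + 10946 + 2584 + 987 + 1, with no two terms consecutive in the sequence.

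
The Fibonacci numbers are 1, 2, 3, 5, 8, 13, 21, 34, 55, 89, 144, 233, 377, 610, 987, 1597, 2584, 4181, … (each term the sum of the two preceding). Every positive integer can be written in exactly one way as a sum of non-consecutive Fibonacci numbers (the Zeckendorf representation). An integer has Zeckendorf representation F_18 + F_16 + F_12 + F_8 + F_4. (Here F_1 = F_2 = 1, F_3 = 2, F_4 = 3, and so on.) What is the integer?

3739

F_18 + F_16 + F_12 + F_8 + F_4 = 2584 + 987 + 144 + 21 + 3 = 3739.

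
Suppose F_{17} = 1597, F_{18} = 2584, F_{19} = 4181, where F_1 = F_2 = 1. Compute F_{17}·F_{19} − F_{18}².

1597·4181 − 2584² = 6677057 − 6677056 = 1. (Cassini's identity: F_{k−1}F_{k+1} − F_k² = (−1)^k.)

1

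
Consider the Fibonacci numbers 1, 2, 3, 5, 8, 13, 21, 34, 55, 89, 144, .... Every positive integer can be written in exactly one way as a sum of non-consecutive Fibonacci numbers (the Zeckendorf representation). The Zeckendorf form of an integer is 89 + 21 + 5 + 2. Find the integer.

117

89 + 21 + 5 + 2 = 117.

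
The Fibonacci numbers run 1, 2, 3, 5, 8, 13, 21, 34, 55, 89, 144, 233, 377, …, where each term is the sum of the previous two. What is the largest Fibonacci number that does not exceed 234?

233

233 ≤ 234 < 377, so the largest Fibonacci number not exceeding 234 is 233.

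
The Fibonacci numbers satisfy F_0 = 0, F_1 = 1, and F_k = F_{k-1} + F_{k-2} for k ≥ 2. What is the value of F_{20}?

Iterating the recurrence up to F_{14} = 377 and F_{13} = 233:
F_{15} = F_{14} + F_{13} = 377 + 233 = 610
F_{16} = F_{15} + F_{14} = 610 + 377 = 987
F_{17} = F_{16} + F_{15} = 987 + 610 = 1597
F_{18} = F_{17} + F_{16} = 1597 + 987 = 2584
F_{19} = F_{18} + F_{17} = 2584 + 1597 = 4181
F_{20} = F_{19} + F_{18} = 4181 + 2584 = 6765

6765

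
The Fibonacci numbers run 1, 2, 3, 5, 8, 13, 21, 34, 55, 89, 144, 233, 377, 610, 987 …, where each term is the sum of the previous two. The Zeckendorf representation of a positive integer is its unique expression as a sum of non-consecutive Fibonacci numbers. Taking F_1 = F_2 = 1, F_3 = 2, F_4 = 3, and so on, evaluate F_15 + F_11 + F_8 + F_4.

F_15 + F_11 + F_8 + F_4 = 610 + 89 + 21 + 3 = 723.

723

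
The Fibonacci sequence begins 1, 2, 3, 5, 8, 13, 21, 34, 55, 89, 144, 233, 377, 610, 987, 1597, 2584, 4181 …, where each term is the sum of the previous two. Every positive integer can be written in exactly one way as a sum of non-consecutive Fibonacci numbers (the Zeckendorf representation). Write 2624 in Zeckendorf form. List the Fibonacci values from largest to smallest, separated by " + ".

2584 + 34 + 5 + 1

Greedy algorithm:
2624: greatest Fibonacci not exceeding it is 2584, leaving 40
40: greatest Fibonacci not exceeding it is 34, leaving 6
6: greatest Fibonacci not exceeding it is 5, leaving 1
1: greatest Fibonacci not exceeding it is 1, leaving 0
So 2624 = 2584 + 34 + 5 + 1, with no two terms consecutive in the sequence.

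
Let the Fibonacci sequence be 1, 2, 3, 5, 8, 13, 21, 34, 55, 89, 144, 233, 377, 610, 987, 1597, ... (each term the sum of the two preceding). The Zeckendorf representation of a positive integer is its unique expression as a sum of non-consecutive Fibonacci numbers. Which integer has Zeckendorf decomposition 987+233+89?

1309

987+233+89 = 1309.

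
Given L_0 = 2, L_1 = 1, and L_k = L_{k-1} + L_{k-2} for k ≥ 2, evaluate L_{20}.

Iterating the recurrence up to L_{15} = 1364 and L_{14} = 843:
L_{16} = L_{15} + L_{14} = 1364 + 843 = 2207
L_{17} = L_{16} + L_{15} = 2207 + 1364 = 3571
L_{18} = L_{17} + L_{16} = 3571 + 2207 = 5778
L_{19} = L_{18} + L_{17} = 5778 + 3571 = 9349
L_{20} = L_{19} + L_{18} = 9349 + 5778 = 15127

15127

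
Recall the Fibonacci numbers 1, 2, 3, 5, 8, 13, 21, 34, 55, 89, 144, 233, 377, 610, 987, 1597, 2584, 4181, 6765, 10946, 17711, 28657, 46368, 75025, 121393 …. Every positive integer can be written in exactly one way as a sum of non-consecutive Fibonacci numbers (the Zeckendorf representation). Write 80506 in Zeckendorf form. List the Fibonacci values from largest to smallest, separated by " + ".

subtract 75025 from 80506: 5481 remains
subtract 4181 from 5481: 1300 remains
subtract 987 from 1300: 313 remains
subtract 233 from 313: 80 remains
subtract 55 from 80: 25 remains
subtract 21 from 25: 4 remains
subtract 3 from 4: 1 remains
subtract 1 from 1: 0 remains
So 80506 = 75025 + 4181 + 987 + 233 + 55 + 21 + 3 + 1, with no two terms consecutive in the sequence.

75025 + 4181 + 987 + 233 + 55 + 21 + 3 + 1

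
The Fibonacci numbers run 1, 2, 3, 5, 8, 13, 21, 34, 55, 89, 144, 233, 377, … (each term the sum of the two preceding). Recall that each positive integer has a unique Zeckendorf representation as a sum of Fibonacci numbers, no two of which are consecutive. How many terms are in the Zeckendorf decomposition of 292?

take 233 (≤ 292); 292 − 233 = 59
take 55 (≤ 59); 59 − 55 = 4
take 3 (≤ 4); 4 − 3 = 1
take 1 (≤ 1); 1 − 1 = 0
292 = 233 + 55 + 3 + 1, which has 4 terms.

4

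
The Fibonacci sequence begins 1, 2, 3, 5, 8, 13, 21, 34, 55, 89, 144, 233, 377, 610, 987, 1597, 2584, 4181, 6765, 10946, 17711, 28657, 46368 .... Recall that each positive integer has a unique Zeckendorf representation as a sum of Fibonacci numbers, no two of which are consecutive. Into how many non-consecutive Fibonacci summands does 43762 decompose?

10

43762: greatest Fibonacci not exceeding it is 28657, leaving 15105
15105: greatest Fibonacci not exceeding it is 10946, leaving 4159
4159: greatest Fibonacci not exceeding it is 2584, leaving 1575
1575: greatest Fibonacci not exceeding it is 987, leaving 588
588: greatest Fibonacci not exceeding it is 377, leaving 211
211: greatest Fibonacci not exceeding it is 144, leaving 67
67: greatest Fibonacci not exceeding it is 55, leaving 12
12: greatest Fibonacci not exceeding it is 8, leaving 4
4: greatest Fibonacci not exceeding it is 3, leaving 1
1: greatest Fibonacci not exceeding it is 1, leaving 0
43762 = 28657 + 10946 + 2584 + 987 + 377 + 144 + 55 + 8 + 3 + 1, which has 10 terms.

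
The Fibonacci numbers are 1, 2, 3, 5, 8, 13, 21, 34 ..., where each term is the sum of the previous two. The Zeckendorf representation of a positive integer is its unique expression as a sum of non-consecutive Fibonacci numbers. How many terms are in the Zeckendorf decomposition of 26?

2

Greedy algorithm:
26: greatest Fibonacci not exceeding it is 21, leaving 5
5: greatest Fibonacci not exceeding it is 5, leaving 0
26 = 21 + 5, which has 2 terms.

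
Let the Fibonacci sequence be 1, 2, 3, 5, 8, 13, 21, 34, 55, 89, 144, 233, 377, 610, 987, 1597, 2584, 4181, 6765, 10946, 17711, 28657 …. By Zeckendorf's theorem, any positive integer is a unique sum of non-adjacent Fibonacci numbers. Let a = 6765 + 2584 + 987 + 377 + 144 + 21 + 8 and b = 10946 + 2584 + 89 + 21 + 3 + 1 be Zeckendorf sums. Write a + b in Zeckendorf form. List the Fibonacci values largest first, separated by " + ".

17711 + 6765 + 34 + 13 + 5 + 2

The two numbers are 10886 and 13644, so their sum is 24530.
take 17711 (≤ 24530); 24530 − 17711 = 6819
take 6765 (≤ 6819); 6819 − 6765 = 54
take 34 (≤ 54); 54 − 34 = 20
take 13 (≤ 20); 20 − 13 = 7
take 5 (≤ 7); 7 − 5 = 2
take 2 (≤ 2); 2 − 2 = 0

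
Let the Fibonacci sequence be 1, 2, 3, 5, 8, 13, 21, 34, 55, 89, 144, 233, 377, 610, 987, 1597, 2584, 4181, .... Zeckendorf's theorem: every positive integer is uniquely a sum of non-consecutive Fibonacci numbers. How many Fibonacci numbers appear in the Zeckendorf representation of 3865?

Greedy algorithm:
3865: greatest Fibonacci not exceeding it is 2584, leaving 1281
1281: greatest Fibonacci not exceeding it is 987, leaving 294
294: greatest Fibonacci not exceeding it is 233, leaving 61
61: greatest Fibonacci not exceeding it is 55, leaving 6
6: greatest Fibonacci not exceeding it is 5, leaving 1
1: greatest Fibonacci not exceeding it is 1, leaving 0
3865 = 2584 + 987 + 233 + 55 + 5 + 1, which has 6 terms.

6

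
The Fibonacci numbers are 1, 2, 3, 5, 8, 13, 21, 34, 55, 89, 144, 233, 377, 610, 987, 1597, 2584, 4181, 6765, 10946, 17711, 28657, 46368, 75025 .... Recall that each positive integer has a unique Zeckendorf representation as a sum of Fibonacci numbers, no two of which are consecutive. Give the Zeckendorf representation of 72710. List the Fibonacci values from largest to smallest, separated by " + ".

72710 − 46368 = 26342
26342 − 17711 = 8631
8631 − 6765 = 1866
1866 − 1597 = 269
269 − 233 = 36
36 − 34 = 2
2 − 2 = 0
So 72710 = 46368 + 17711 + 6765 + 1597 + 233 + 34 + 2, with no two terms consecutive in the sequence.

46368 + 17711 + 6765 + 1597 + 233 + 34 + 2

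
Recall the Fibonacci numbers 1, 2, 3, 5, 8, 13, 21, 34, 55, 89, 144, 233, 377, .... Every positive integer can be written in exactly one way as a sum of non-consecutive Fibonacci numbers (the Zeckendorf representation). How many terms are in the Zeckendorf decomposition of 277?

4

Greedily peel off the largest Fibonacci term at each step:
277: greatest Fibonacci not exceeding it is 233, leaving 44
44: greatest Fibonacci not exceeding it is 34, leaving 10
10: greatest Fibonacci not exceeding it is 8, leaving 2
2: greatest Fibonacci not exceeding it is 2, leaving 0
277 = 233 + 34 + 8 + 2, which has 4 terms.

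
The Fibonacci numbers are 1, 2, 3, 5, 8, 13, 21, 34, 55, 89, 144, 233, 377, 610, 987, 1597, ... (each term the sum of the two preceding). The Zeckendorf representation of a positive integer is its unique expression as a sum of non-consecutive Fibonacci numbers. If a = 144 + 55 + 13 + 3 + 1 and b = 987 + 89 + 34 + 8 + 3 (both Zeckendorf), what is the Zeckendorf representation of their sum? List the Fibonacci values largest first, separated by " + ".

987 + 233 + 89 + 21 + 5 + 2

The two numbers are 216 and 1121, so their sum is 1337.
987 ≤ 1337 < 1597, so take 987; remainder 350
233 ≤ 350 < 377, so take 233; remainder 117
89 ≤ 117 < 144, so take 89; remainder 28
21 ≤ 28 < 34, so take 21; remainder 7
5 ≤ 7 < 8, so take 5; remainder 2
2 ≤ 2 < 3, so take 2; remainder 0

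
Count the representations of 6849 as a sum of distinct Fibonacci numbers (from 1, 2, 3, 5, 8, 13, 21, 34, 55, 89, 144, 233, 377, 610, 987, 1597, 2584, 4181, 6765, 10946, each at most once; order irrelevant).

Starting from the Zeckendorf form and repeatedly splitting a term F_k into F_{k−1} + F_{k−2} (when neither is already used) reaches every representation.
6849 = 6765+55+21+8 = 6765+55+21+5+3 = 4181+2584+55+21+8 = 6765+55+21+5+2+1 = 6765+55+13+8+5+3 = … (32 more), for 37 in all.

37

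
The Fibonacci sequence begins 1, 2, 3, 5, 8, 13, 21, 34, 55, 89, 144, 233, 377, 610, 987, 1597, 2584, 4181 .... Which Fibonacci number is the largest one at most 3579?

2584 ≤ 3579 < 4181, so the largest Fibonacci number not exceeding 3579 is 2584.

2584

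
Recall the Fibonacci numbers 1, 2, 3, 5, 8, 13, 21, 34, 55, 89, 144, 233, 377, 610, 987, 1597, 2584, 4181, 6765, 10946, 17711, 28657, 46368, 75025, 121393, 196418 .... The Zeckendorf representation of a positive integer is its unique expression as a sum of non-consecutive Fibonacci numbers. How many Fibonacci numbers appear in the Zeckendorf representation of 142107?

6

142107 − 121393 = 20714
20714 − 17711 = 3003
3003 − 2584 = 419
419 − 377 = 42
42 − 34 = 8
8 − 8 = 0
142107 = 121393 + 17711 + 2584 + 377 + 34 + 8, which has 6 terms.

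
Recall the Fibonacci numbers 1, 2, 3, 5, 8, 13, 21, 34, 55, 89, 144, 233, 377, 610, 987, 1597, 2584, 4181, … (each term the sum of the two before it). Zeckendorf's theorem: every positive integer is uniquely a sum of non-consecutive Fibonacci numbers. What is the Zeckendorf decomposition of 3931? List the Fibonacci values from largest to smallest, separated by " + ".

2584 + 987 + 233 + 89 + 34 + 3 + 1

Greedily peel off the largest Fibonacci term at each step:
2584 ≤ 3931 < 4181, so take 2584; remainder 1347
987 ≤ 1347 < 1597, so take 987; remainder 360
233 ≤ 360 < 377, so take 233; remainder 127
89 ≤ 127 < 144, so take 89; remainder 38
34 ≤ 38 < 55, so take 34; remainder 4
3 ≤ 4 < 5, so take 3; remainder 1
1 ≤ 1 < 2, so take 1; remainder 0
So 3931 = 2584 + 987 + 233 + 89 + 34 + 3 + 1, with no two terms consecutive in the sequence.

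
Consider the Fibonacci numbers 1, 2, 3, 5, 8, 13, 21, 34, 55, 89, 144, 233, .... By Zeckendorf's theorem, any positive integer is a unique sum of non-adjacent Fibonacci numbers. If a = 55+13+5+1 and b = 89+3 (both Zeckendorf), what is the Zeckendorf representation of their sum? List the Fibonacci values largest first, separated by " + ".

The two numbers are 74 and 92, so their sum is 166.
subtract 144 from 166: 22 remains
subtract 21 from 22: 1 remains
subtract 1 from 1: 0 remains

144 + 21 + 1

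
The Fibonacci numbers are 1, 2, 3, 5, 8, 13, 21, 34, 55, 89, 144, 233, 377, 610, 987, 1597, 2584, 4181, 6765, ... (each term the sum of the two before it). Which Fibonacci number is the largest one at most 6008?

4181 ≤ 6008 < 6765, so the largest Fibonacci number not exceeding 6008 is 4181.

4181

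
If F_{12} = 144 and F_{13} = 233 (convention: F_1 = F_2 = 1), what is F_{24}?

By the doubling identity F_{2k} = F_k(2F_{k+1} − F_k): F_{24} = 144·(2·233 − 144) = 144·322 = 46368.

46368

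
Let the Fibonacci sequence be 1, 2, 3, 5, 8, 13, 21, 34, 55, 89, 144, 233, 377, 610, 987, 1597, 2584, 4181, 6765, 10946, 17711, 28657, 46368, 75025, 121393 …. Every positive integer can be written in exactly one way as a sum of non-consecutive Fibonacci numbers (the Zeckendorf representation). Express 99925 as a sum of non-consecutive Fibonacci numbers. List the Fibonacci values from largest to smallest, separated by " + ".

75025 + 17711 + 6765 + 377 + 34 + 13

take 75025 (≤ 99925); 99925 − 75025 = 24900
take 17711 (≤ 24900); 24900 − 17711 = 7189
take 6765 (≤ 7189); 7189 − 6765 = 424
take 377 (≤ 424); 424 − 377 = 47
take 34 (≤ 47); 47 − 34 = 13
take 13 (≤ 13); 13 − 13 = 0
So 99925 = 75025 + 17711 + 6765 + 377 + 34 + 13, with no two terms consecutive in the sequence.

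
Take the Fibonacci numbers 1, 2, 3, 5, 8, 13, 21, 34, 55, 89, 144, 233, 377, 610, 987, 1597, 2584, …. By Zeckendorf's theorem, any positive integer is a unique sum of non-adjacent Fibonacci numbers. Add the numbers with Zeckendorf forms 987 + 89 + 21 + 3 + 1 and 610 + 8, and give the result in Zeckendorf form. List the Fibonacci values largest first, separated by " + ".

The two numbers are 1101 and 618, so their sum is 1719.
Greedily peel off the largest Fibonacci term at each step:
1719 − 1597 = 122
122 − 89 = 33
33 − 21 = 12
12 − 8 = 4
4 − 3 = 1
1 − 1 = 0

1597 + 89 + 21 + 8 + 3 + 1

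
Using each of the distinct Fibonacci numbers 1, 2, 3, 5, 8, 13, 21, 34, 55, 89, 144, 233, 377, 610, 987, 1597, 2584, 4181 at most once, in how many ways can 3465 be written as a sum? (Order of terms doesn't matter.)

Each representation comes from the Zeckendorf form by replacing some F_k with F_{k−1} + F_{k−2} where possible.
3465 = 2584+610+233+34+3+1 = 2584+610+233+21+13+3+1 = 2584+610+144+89+34+3+1 = 2584+610+233+21+8+5+3+1 = … (22 more), for 26 in all.

26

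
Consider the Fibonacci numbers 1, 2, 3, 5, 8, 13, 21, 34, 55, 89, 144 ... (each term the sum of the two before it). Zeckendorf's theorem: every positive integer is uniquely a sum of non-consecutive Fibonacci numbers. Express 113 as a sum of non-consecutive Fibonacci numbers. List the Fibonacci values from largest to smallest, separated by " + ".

89 + 21 + 3

largest Fibonacci ≤ 113 is 89; 113 − 89 = 24
largest Fibonacci ≤ 24 is 21; 24 − 21 = 3
largest Fibonacci ≤ 3 is 3; 3 − 3 = 0
So 113 = 89 + 21 + 3, with no two terms consecutive in the sequence.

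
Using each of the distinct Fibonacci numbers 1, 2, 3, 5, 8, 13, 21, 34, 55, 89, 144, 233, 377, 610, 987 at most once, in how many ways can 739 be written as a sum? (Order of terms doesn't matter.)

19

739 = 610+89+34+5+1 = 610+89+34+3+2+1 = 610+89+21+13+5+1 = 377+233+89+34+5+1 = 610+89+21+13+3+2+1 = … (14 more), for 19 in all.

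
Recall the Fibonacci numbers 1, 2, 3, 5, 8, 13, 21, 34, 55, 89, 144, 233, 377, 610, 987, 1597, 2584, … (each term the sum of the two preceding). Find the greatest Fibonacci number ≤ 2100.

1597 ≤ 2100 < 2584, so the largest Fibonacci number not exceeding 2100 is 1597.

1597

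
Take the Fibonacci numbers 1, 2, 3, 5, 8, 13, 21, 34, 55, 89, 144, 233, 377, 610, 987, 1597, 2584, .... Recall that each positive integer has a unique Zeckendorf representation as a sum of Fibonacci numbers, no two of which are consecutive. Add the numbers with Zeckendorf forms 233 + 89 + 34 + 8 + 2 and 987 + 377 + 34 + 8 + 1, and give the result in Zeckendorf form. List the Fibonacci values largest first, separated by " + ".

1597 + 144 + 21 + 8 + 3

The two numbers are 366 and 1407, so their sum is 1773.
Greedy algorithm:
subtract 1597 from 1773: 176 remains
subtract 144 from 176: 32 remains
subtract 21 from 32: 11 remains
subtract 8 from 11: 3 remains
subtract 3 from 3: 0 remains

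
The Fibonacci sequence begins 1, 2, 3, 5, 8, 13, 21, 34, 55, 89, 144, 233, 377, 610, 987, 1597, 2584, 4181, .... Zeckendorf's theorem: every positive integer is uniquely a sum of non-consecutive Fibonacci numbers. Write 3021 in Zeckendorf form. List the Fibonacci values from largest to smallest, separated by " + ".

subtract 2584 from 3021: 437 remains
subtract 377 from 437: 60 remains
subtract 55 from 60: 5 remains
subtract 5 from 5: 0 remains
So 3021 = 2584 + 377 + 55 + 5, with no two terms consecutive in the sequence.

2584 + 377 + 55 + 5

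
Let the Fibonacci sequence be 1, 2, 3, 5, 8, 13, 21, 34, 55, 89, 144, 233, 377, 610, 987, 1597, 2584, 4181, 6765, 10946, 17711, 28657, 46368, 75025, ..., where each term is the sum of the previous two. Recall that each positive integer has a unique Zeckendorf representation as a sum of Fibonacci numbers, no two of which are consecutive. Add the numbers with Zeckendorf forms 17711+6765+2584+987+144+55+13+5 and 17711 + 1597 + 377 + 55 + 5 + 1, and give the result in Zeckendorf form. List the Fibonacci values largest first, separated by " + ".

46368 + 1597 + 34 + 8 + 3

The two numbers are 28264 and 19746, so their sum is 48010.
take 46368 (≤ 48010); 48010 − 46368 = 1642
take 1597 (≤ 1642); 1642 − 1597 = 45
take 34 (≤ 45); 45 − 34 = 11
take 8 (≤ 11); 11 − 8 = 3
take 3 (≤ 3); 3 − 3 = 0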